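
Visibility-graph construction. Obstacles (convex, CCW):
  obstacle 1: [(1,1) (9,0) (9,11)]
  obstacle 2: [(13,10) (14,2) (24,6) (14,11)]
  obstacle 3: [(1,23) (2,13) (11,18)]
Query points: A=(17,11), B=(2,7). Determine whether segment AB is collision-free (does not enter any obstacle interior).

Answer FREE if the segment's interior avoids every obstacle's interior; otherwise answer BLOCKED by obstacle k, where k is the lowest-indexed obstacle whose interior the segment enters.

Obstacle 1 [(1,1) (9,0) (9,11)]:
  edge (1,1)–(9,0): clear
  edge (9,0)–(9,11): crosses AB
  edge (9,11)–(1,1): crosses AB
  → BLOCKED
Obstacle 2 [(13,10) (14,2) (24,6) (14,11)]:
  edge (13,10)–(14,2): crosses AB
  edge (14,2)–(24,6): clear
  edge (24,6)–(14,11): crosses AB
  edge (14,11)–(13,10): clear
  → BLOCKED
Obstacle 3 [(1,23) (2,13) (11,18)]:
  edge (1,23)–(2,13): clear
  edge (2,13)–(11,18): clear
  edge (11,18)–(1,23): clear
  midpoint (19/2,9) outside
  → clear

BLOCKED by obstacle 1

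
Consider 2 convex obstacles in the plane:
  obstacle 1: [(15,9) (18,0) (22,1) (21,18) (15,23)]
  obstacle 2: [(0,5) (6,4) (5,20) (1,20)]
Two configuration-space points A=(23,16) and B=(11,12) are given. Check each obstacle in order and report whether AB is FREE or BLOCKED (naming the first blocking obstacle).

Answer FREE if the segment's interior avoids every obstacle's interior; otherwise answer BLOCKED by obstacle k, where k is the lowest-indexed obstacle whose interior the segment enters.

BLOCKED by obstacle 1

Obstacle 1 [(15,9) (18,0) (22,1) (21,18) (15,23)]:
  edge (15,9)–(18,0): clear
  edge (18,0)–(22,1): clear
  edge (22,1)–(21,18): crosses AB
  edge (21,18)–(15,23): clear
  edge (15,23)–(15,9): crosses AB
  → BLOCKED
Obstacle 2 [(0,5) (6,4) (5,20) (1,20)]:
  edge (0,5)–(6,4): clear
  edge (6,4)–(5,20): clear
  edge (5,20)–(1,20): clear
  edge (1,20)–(0,5): clear
  midpoint (17,14) outside
  → clear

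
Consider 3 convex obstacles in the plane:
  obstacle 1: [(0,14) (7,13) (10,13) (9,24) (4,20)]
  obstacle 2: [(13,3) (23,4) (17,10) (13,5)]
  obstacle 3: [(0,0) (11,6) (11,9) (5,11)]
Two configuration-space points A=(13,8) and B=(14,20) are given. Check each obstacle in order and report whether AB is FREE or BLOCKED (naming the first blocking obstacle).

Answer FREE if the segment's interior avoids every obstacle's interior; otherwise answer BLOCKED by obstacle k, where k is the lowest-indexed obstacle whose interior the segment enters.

Obstacle 1 [(0,14) (7,13) (10,13) (9,24) (4,20)]:
  edge (0,14)–(7,13): clear
  edge (7,13)–(10,13): clear
  edge (10,13)–(9,24): clear
  edge (9,24)–(4,20): clear
  edge (4,20)–(0,14): clear
  midpoint (27/2,14) outside
  → clear
Obstacle 2 [(13,3) (23,4) (17,10) (13,5)]:
  edge (13,3)–(23,4): clear
  edge (23,4)–(17,10): clear
  edge (17,10)–(13,5): clear
  edge (13,5)–(13,3): clear
  midpoint (27/2,14) outside
  → clear
Obstacle 3 [(0,0) (11,6) (11,9) (5,11)]:
  edge (0,0)–(11,6): clear
  edge (11,6)–(11,9): clear
  edge (11,9)–(5,11): clear
  edge (5,11)–(0,0): clear
  midpoint (27/2,14) outside
  → clear

FREE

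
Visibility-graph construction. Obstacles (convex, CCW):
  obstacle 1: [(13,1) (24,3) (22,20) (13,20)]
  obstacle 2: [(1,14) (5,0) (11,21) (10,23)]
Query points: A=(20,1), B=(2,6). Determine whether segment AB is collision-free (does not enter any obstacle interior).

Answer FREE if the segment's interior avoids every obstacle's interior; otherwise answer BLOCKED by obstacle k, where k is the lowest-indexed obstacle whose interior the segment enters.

Obstacle 1 [(13,1) (24,3) (22,20) (13,20)]:
  edge (13,1)–(24,3): crosses AB
  edge (24,3)–(22,20): clear
  edge (22,20)–(13,20): clear
  edge (13,20)–(13,1): crosses AB
  → BLOCKED
Obstacle 2 [(1,14) (5,0) (11,21) (10,23)]:
  edge (1,14)–(5,0): crosses AB
  edge (5,0)–(11,21): crosses AB
  edge (11,21)–(10,23): clear
  edge (10,23)–(1,14): clear
  → BLOCKED

BLOCKED by obstacle 1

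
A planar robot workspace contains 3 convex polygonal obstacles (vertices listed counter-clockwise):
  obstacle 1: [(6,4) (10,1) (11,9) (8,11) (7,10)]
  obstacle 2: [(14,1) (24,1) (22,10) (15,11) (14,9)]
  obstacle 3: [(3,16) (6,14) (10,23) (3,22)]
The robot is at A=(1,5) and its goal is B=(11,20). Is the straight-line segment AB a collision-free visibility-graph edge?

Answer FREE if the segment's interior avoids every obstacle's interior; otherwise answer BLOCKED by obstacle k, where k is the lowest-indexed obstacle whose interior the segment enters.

FREE

Obstacle 1 [(6,4) (10,1) (11,9) (8,11) (7,10)]:
  edge (6,4)–(10,1): clear
  edge (10,1)–(11,9): clear
  edge (11,9)–(8,11): clear
  edge (8,11)–(7,10): clear
  edge (7,10)–(6,4): clear
  midpoint (6,25/2) outside
  → clear
Obstacle 2 [(14,1) (24,1) (22,10) (15,11) (14,9)]:
  edge (14,1)–(24,1): clear
  edge (24,1)–(22,10): clear
  edge (22,10)–(15,11): clear
  edge (15,11)–(14,9): clear
  edge (14,9)–(14,1): clear
  midpoint (6,25/2) outside
  → clear
Obstacle 3 [(3,16) (6,14) (10,23) (3,22)]:
  edge (3,16)–(6,14): clear
  edge (6,14)–(10,23): clear
  edge (10,23)–(3,22): clear
  edge (3,22)–(3,16): clear
  midpoint (6,25/2) outside
  → clear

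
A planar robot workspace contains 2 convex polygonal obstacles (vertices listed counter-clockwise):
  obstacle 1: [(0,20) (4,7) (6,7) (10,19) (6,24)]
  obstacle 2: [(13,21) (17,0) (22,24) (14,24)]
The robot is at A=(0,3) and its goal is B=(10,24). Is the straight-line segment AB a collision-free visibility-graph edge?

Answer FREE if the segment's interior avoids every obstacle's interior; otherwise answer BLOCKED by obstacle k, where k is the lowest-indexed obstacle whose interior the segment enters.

BLOCKED by obstacle 1

Obstacle 1 [(0,20) (4,7) (6,7) (10,19) (6,24)]:
  edge (0,20)–(4,7): crosses AB
  edge (4,7)–(6,7): clear
  edge (6,7)–(10,19): clear
  edge (10,19)–(6,24): crosses AB
  edge (6,24)–(0,20): clear
  → BLOCKED
Obstacle 2 [(13,21) (17,0) (22,24) (14,24)]:
  edge (13,21)–(17,0): clear
  edge (17,0)–(22,24): clear
  edge (22,24)–(14,24): clear
  edge (14,24)–(13,21): clear
  midpoint (5,27/2) outside
  → clear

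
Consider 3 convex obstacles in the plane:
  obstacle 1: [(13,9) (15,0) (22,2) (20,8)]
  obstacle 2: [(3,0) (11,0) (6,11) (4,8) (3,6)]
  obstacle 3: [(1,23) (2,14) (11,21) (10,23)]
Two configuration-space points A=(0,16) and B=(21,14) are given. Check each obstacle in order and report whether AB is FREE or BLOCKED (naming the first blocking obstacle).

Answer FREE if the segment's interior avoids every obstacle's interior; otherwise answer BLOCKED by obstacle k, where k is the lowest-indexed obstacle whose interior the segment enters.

Obstacle 1 [(13,9) (15,0) (22,2) (20,8)]:
  edge (13,9)–(15,0): clear
  edge (15,0)–(22,2): clear
  edge (22,2)–(20,8): clear
  edge (20,8)–(13,9): clear
  midpoint (21/2,15) outside
  → clear
Obstacle 2 [(3,0) (11,0) (6,11) (4,8) (3,6)]:
  edge (3,0)–(11,0): clear
  edge (11,0)–(6,11): clear
  edge (6,11)–(4,8): clear
  edge (4,8)–(3,6): clear
  edge (3,6)–(3,0): clear
  midpoint (21/2,15) outside
  → clear
Obstacle 3 [(1,23) (2,14) (11,21) (10,23)]:
  edge (1,23)–(2,14): crosses AB
  edge (2,14)–(11,21): crosses AB
  edge (11,21)–(10,23): clear
  edge (10,23)–(1,23): clear
  → BLOCKED

BLOCKED by obstacle 3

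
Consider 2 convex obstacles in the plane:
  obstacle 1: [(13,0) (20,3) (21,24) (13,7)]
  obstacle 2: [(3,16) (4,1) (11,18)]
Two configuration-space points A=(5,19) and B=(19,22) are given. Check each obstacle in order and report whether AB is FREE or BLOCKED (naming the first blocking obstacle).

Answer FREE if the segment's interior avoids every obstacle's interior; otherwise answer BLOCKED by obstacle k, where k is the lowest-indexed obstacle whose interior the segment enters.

FREE

Obstacle 1 [(13,0) (20,3) (21,24) (13,7)]:
  edge (13,0)–(20,3): clear
  edge (20,3)–(21,24): clear
  edge (21,24)–(13,7): clear
  edge (13,7)–(13,0): clear
  midpoint (12,41/2) outside
  → clear
Obstacle 2 [(3,16) (4,1) (11,18)]:
  edge (3,16)–(4,1): clear
  edge (4,1)–(11,18): clear
  edge (11,18)–(3,16): clear
  midpoint (12,41/2) outside
  → clear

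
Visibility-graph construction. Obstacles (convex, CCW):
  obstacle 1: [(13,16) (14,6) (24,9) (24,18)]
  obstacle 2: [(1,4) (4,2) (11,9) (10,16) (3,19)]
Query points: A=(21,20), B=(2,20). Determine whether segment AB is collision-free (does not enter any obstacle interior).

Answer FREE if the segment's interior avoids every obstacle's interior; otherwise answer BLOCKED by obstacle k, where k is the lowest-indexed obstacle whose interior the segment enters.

FREE

Obstacle 1 [(13,16) (14,6) (24,9) (24,18)]:
  edge (13,16)–(14,6): clear
  edge (14,6)–(24,9): clear
  edge (24,9)–(24,18): clear
  edge (24,18)–(13,16): clear
  midpoint (23/2,20) outside
  → clear
Obstacle 2 [(1,4) (4,2) (11,9) (10,16) (3,19)]:
  edge (1,4)–(4,2): clear
  edge (4,2)–(11,9): clear
  edge (11,9)–(10,16): clear
  edge (10,16)–(3,19): clear
  edge (3,19)–(1,4): clear
  midpoint (23/2,20) outside
  → clear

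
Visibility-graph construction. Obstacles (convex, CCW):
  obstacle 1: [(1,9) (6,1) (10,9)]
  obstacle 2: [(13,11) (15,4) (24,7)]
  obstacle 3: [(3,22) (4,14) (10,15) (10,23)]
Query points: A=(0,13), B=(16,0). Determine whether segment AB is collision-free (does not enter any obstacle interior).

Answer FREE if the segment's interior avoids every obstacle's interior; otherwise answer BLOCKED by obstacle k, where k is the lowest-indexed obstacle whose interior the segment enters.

Obstacle 1 [(1,9) (6,1) (10,9)]:
  edge (1,9)–(6,1): clear
  edge (6,1)–(10,9): crosses AB
  edge (10,9)–(1,9): crosses AB
  → BLOCKED
Obstacle 2 [(13,11) (15,4) (24,7)]:
  edge (13,11)–(15,4): clear
  edge (15,4)–(24,7): clear
  edge (24,7)–(13,11): clear
  midpoint (8,13/2) outside
  → clear
Obstacle 3 [(3,22) (4,14) (10,15) (10,23)]:
  edge (3,22)–(4,14): clear
  edge (4,14)–(10,15): clear
  edge (10,15)–(10,23): clear
  edge (10,23)–(3,22): clear
  midpoint (8,13/2) outside
  → clear

BLOCKED by obstacle 1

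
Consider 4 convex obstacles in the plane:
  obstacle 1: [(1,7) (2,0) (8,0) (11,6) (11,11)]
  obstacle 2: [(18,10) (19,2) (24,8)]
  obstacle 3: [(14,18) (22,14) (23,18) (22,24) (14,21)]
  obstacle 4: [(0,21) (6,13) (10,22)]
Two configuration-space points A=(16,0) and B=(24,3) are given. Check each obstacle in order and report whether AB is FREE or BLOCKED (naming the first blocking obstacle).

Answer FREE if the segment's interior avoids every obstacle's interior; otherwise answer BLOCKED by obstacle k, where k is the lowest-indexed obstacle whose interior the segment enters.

FREE

Obstacle 1 [(1,7) (2,0) (8,0) (11,6) (11,11)]:
  edge (1,7)–(2,0): clear
  edge (2,0)–(8,0): clear
  edge (8,0)–(11,6): clear
  edge (11,6)–(11,11): clear
  edge (11,11)–(1,7): clear
  midpoint (20,3/2) outside
  → clear
Obstacle 2 [(18,10) (19,2) (24,8)]:
  edge (18,10)–(19,2): clear
  edge (19,2)–(24,8): clear
  edge (24,8)–(18,10): clear
  midpoint (20,3/2) outside
  → clear
Obstacle 3 [(14,18) (22,14) (23,18) (22,24) (14,21)]:
  edge (14,18)–(22,14): clear
  edge (22,14)–(23,18): clear
  edge (23,18)–(22,24): clear
  edge (22,24)–(14,21): clear
  edge (14,21)–(14,18): clear
  midpoint (20,3/2) outside
  → clear
Obstacle 4 [(0,21) (6,13) (10,22)]:
  edge (0,21)–(6,13): clear
  edge (6,13)–(10,22): clear
  edge (10,22)–(0,21): clear
  midpoint (20,3/2) outside
  → clear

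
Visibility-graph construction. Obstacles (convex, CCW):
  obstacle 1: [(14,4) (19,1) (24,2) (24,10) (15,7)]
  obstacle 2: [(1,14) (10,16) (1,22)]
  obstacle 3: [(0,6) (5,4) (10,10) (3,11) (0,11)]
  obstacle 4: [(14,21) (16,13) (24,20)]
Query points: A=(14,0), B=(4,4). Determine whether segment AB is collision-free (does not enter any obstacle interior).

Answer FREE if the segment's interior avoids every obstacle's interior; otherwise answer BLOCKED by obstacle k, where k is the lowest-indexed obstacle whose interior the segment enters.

FREE

Obstacle 1 [(14,4) (19,1) (24,2) (24,10) (15,7)]:
  edge (14,4)–(19,1): clear
  edge (19,1)–(24,2): clear
  edge (24,2)–(24,10): clear
  edge (24,10)–(15,7): clear
  edge (15,7)–(14,4): clear
  midpoint (9,2) outside
  → clear
Obstacle 2 [(1,14) (10,16) (1,22)]:
  edge (1,14)–(10,16): clear
  edge (10,16)–(1,22): clear
  edge (1,22)–(1,14): clear
  midpoint (9,2) outside
  → clear
Obstacle 3 [(0,6) (5,4) (10,10) (3,11) (0,11)]:
  edge (0,6)–(5,4): clear
  edge (5,4)–(10,10): clear
  edge (10,10)–(3,11): clear
  edge (3,11)–(0,11): clear
  edge (0,11)–(0,6): clear
  midpoint (9,2) outside
  → clear
Obstacle 4 [(14,21) (16,13) (24,20)]:
  edge (14,21)–(16,13): clear
  edge (16,13)–(24,20): clear
  edge (24,20)–(14,21): clear
  midpoint (9,2) outside
  → clear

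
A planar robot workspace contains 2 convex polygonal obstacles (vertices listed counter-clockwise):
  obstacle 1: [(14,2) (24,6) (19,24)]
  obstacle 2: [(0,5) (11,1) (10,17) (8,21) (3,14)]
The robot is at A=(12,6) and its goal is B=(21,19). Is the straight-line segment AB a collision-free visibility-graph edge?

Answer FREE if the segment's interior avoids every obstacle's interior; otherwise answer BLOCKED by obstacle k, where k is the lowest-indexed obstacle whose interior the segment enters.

Obstacle 1 [(14,2) (24,6) (19,24)]:
  edge (14,2)–(24,6): clear
  edge (24,6)–(19,24): crosses AB
  edge (19,24)–(14,2): crosses AB
  → BLOCKED
Obstacle 2 [(0,5) (11,1) (10,17) (8,21) (3,14)]:
  edge (0,5)–(11,1): clear
  edge (11,1)–(10,17): clear
  edge (10,17)–(8,21): clear
  edge (8,21)–(3,14): clear
  edge (3,14)–(0,5): clear
  midpoint (33/2,25/2) outside
  → clear

BLOCKED by obstacle 1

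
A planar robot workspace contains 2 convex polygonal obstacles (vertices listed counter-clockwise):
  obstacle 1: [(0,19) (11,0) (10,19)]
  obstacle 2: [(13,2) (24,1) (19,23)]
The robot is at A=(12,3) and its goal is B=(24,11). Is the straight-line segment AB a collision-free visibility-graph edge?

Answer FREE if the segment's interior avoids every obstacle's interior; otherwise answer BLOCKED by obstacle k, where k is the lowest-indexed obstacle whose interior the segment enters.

Obstacle 1 [(0,19) (11,0) (10,19)]:
  edge (0,19)–(11,0): clear
  edge (11,0)–(10,19): clear
  edge (10,19)–(0,19): clear
  midpoint (18,7) outside
  → clear
Obstacle 2 [(13,2) (24,1) (19,23)]:
  edge (13,2)–(24,1): clear
  edge (24,1)–(19,23): crosses AB
  edge (19,23)–(13,2): crosses AB
  → BLOCKED

BLOCKED by obstacle 2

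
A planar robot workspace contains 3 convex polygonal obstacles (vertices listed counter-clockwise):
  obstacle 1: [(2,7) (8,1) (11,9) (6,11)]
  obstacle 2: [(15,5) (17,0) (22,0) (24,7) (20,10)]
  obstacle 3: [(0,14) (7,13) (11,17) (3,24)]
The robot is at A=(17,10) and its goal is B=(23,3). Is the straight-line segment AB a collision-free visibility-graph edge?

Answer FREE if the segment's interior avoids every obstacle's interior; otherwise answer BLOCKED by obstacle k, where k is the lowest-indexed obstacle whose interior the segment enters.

BLOCKED by obstacle 2

Obstacle 1 [(2,7) (8,1) (11,9) (6,11)]:
  edge (2,7)–(8,1): clear
  edge (8,1)–(11,9): clear
  edge (11,9)–(6,11): clear
  edge (6,11)–(2,7): clear
  midpoint (20,13/2) outside
  → clear
Obstacle 2 [(15,5) (17,0) (22,0) (24,7) (20,10)]:
  edge (15,5)–(17,0): clear
  edge (17,0)–(22,0): clear
  edge (22,0)–(24,7): crosses AB
  edge (24,7)–(20,10): clear
  edge (20,10)–(15,5): crosses AB
  → BLOCKED
Obstacle 3 [(0,14) (7,13) (11,17) (3,24)]:
  edge (0,14)–(7,13): clear
  edge (7,13)–(11,17): clear
  edge (11,17)–(3,24): clear
  edge (3,24)–(0,14): clear
  midpoint (20,13/2) outside
  → clear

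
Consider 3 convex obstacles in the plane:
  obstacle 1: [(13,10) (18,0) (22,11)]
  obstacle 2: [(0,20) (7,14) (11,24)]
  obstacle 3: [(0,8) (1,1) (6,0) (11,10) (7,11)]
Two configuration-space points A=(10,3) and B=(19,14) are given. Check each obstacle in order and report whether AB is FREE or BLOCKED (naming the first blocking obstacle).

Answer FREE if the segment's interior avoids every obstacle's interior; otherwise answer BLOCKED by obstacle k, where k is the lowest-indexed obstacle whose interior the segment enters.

Obstacle 1 [(13,10) (18,0) (22,11)]:
  edge (13,10)–(18,0): crosses AB
  edge (18,0)–(22,11): clear
  edge (22,11)–(13,10): crosses AB
  → BLOCKED
Obstacle 2 [(0,20) (7,14) (11,24)]:
  edge (0,20)–(7,14): clear
  edge (7,14)–(11,24): clear
  edge (11,24)–(0,20): clear
  midpoint (29/2,17/2) outside
  → clear
Obstacle 3 [(0,8) (1,1) (6,0) (11,10) (7,11)]:
  edge (0,8)–(1,1): clear
  edge (1,1)–(6,0): clear
  edge (6,0)–(11,10): clear
  edge (11,10)–(7,11): clear
  edge (7,11)–(0,8): clear
  midpoint (29/2,17/2) outside
  → clear

BLOCKED by obstacle 1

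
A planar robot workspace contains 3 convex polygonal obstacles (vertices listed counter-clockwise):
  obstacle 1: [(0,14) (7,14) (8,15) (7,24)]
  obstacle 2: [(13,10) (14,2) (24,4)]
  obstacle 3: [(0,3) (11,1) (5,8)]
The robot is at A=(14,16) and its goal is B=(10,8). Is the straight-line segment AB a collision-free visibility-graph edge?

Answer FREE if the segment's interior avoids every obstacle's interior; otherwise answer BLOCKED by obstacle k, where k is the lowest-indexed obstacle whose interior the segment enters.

FREE

Obstacle 1 [(0,14) (7,14) (8,15) (7,24)]:
  edge (0,14)–(7,14): clear
  edge (7,14)–(8,15): clear
  edge (8,15)–(7,24): clear
  edge (7,24)–(0,14): clear
  midpoint (12,12) outside
  → clear
Obstacle 2 [(13,10) (14,2) (24,4)]:
  edge (13,10)–(14,2): clear
  edge (14,2)–(24,4): clear
  edge (24,4)–(13,10): clear
  midpoint (12,12) outside
  → clear
Obstacle 3 [(0,3) (11,1) (5,8)]:
  edge (0,3)–(11,1): clear
  edge (11,1)–(5,8): clear
  edge (5,8)–(0,3): clear
  midpoint (12,12) outside
  → clear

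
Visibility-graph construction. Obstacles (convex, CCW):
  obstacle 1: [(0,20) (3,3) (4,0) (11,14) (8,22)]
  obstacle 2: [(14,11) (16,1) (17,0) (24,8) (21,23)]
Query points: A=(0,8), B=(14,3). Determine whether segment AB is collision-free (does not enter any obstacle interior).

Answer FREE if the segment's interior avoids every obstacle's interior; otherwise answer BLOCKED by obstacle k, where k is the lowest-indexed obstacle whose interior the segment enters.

BLOCKED by obstacle 1

Obstacle 1 [(0,20) (3,3) (4,0) (11,14) (8,22)]:
  edge (0,20)–(3,3): crosses AB
  edge (3,3)–(4,0): clear
  edge (4,0)–(11,14): crosses AB
  edge (11,14)–(8,22): clear
  edge (8,22)–(0,20): clear
  → BLOCKED
Obstacle 2 [(14,11) (16,1) (17,0) (24,8) (21,23)]:
  edge (14,11)–(16,1): clear
  edge (16,1)–(17,0): clear
  edge (17,0)–(24,8): clear
  edge (24,8)–(21,23): clear
  edge (21,23)–(14,11): clear
  midpoint (7,11/2) outside
  → clear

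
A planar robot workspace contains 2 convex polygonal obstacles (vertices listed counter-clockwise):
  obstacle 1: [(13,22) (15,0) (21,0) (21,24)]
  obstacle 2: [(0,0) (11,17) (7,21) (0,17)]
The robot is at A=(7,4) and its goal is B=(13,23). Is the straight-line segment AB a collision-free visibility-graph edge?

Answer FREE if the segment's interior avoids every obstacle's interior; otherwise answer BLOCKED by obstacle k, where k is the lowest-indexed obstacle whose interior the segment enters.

Obstacle 1 [(13,22) (15,0) (21,0) (21,24)]:
  edge (13,22)–(15,0): clear
  edge (15,0)–(21,0): clear
  edge (21,0)–(21,24): clear
  edge (21,24)–(13,22): clear
  midpoint (10,27/2) outside
  → clear
Obstacle 2 [(0,0) (11,17) (7,21) (0,17)]:
  edge (0,0)–(11,17): clear
  edge (11,17)–(7,21): clear
  edge (7,21)–(0,17): clear
  edge (0,17)–(0,0): clear
  midpoint (10,27/2) outside
  → clear

FREE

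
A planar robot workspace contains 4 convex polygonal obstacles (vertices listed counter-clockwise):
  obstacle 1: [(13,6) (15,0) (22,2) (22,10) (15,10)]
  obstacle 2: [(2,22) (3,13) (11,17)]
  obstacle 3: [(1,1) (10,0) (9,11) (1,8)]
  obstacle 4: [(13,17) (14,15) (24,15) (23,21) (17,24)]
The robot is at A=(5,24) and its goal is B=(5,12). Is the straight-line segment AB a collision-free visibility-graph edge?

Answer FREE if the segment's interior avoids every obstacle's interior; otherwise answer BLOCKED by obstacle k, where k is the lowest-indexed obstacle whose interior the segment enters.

Obstacle 1 [(13,6) (15,0) (22,2) (22,10) (15,10)]:
  edge (13,6)–(15,0): clear
  edge (15,0)–(22,2): clear
  edge (22,2)–(22,10): clear
  edge (22,10)–(15,10): clear
  edge (15,10)–(13,6): clear
  midpoint (5,18) outside
  → clear
Obstacle 2 [(2,22) (3,13) (11,17)]:
  edge (2,22)–(3,13): clear
  edge (3,13)–(11,17): crosses AB
  edge (11,17)–(2,22): crosses AB
  → BLOCKED
Obstacle 3 [(1,1) (10,0) (9,11) (1,8)]:
  edge (1,1)–(10,0): clear
  edge (10,0)–(9,11): clear
  edge (9,11)–(1,8): clear
  edge (1,8)–(1,1): clear
  midpoint (5,18) outside
  → clear
Obstacle 4 [(13,17) (14,15) (24,15) (23,21) (17,24)]:
  edge (13,17)–(14,15): clear
  edge (14,15)–(24,15): clear
  edge (24,15)–(23,21): clear
  edge (23,21)–(17,24): clear
  edge (17,24)–(13,17): clear
  midpoint (5,18) outside
  → clear

BLOCKED by obstacle 2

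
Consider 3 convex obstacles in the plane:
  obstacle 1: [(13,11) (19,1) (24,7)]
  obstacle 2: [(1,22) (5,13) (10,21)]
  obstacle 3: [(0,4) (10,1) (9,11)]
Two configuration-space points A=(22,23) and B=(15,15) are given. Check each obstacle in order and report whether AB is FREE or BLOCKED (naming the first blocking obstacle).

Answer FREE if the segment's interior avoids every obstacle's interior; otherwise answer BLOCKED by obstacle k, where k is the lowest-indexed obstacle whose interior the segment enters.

Obstacle 1 [(13,11) (19,1) (24,7)]:
  edge (13,11)–(19,1): clear
  edge (19,1)–(24,7): clear
  edge (24,7)–(13,11): clear
  midpoint (37/2,19) outside
  → clear
Obstacle 2 [(1,22) (5,13) (10,21)]:
  edge (1,22)–(5,13): clear
  edge (5,13)–(10,21): clear
  edge (10,21)–(1,22): clear
  midpoint (37/2,19) outside
  → clear
Obstacle 3 [(0,4) (10,1) (9,11)]:
  edge (0,4)–(10,1): clear
  edge (10,1)–(9,11): clear
  edge (9,11)–(0,4): clear
  midpoint (37/2,19) outside
  → clear

FREE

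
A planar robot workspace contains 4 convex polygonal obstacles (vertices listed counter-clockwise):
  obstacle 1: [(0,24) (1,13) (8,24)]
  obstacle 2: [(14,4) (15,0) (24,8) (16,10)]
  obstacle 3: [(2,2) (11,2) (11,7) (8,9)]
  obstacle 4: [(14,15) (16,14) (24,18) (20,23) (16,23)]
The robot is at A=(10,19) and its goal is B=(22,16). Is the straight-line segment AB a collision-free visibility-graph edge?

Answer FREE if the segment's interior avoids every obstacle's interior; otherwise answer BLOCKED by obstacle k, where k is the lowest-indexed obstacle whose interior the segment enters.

BLOCKED by obstacle 4

Obstacle 1 [(0,24) (1,13) (8,24)]:
  edge (0,24)–(1,13): clear
  edge (1,13)–(8,24): clear
  edge (8,24)–(0,24): clear
  midpoint (16,35/2) outside
  → clear
Obstacle 2 [(14,4) (15,0) (24,8) (16,10)]:
  edge (14,4)–(15,0): clear
  edge (15,0)–(24,8): clear
  edge (24,8)–(16,10): clear
  edge (16,10)–(14,4): clear
  midpoint (16,35/2) outside
  → clear
Obstacle 3 [(2,2) (11,2) (11,7) (8,9)]:
  edge (2,2)–(11,2): clear
  edge (11,2)–(11,7): clear
  edge (11,7)–(8,9): clear
  edge (8,9)–(2,2): clear
  midpoint (16,35/2) outside
  → clear
Obstacle 4 [(14,15) (16,14) (24,18) (20,23) (16,23)]:
  edge (14,15)–(16,14): clear
  edge (16,14)–(24,18): crosses AB
  edge (24,18)–(20,23): clear
  edge (20,23)–(16,23): clear
  edge (16,23)–(14,15): crosses AB
  → BLOCKED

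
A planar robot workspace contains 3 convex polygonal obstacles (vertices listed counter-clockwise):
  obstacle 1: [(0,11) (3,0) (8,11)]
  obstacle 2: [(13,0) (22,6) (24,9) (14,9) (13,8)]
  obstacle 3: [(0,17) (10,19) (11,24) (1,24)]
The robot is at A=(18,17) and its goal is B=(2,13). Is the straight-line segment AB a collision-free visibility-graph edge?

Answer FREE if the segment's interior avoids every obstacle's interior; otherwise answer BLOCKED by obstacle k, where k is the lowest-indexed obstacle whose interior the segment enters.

Obstacle 1 [(0,11) (3,0) (8,11)]:
  edge (0,11)–(3,0): clear
  edge (3,0)–(8,11): clear
  edge (8,11)–(0,11): clear
  midpoint (10,15) outside
  → clear
Obstacle 2 [(13,0) (22,6) (24,9) (14,9) (13,8)]:
  edge (13,0)–(22,6): clear
  edge (22,6)–(24,9): clear
  edge (24,9)–(14,9): clear
  edge (14,9)–(13,8): clear
  edge (13,8)–(13,0): clear
  midpoint (10,15) outside
  → clear
Obstacle 3 [(0,17) (10,19) (11,24) (1,24)]:
  edge (0,17)–(10,19): clear
  edge (10,19)–(11,24): clear
  edge (11,24)–(1,24): clear
  edge (1,24)–(0,17): clear
  midpoint (10,15) outside
  → clear

FREE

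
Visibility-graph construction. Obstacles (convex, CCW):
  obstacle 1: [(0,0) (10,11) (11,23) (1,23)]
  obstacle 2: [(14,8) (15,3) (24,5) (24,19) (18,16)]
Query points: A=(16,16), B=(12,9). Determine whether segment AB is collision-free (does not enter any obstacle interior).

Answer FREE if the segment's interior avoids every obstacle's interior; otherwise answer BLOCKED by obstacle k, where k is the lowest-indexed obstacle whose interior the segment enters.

Obstacle 1 [(0,0) (10,11) (11,23) (1,23)]:
  edge (0,0)–(10,11): clear
  edge (10,11)–(11,23): clear
  edge (11,23)–(1,23): clear
  edge (1,23)–(0,0): clear
  midpoint (14,25/2) outside
  → clear
Obstacle 2 [(14,8) (15,3) (24,5) (24,19) (18,16)]:
  edge (14,8)–(15,3): clear
  edge (15,3)–(24,5): clear
  edge (24,5)–(24,19): clear
  edge (24,19)–(18,16): clear
  edge (18,16)–(14,8): clear
  midpoint (14,25/2) outside
  → clear

FREE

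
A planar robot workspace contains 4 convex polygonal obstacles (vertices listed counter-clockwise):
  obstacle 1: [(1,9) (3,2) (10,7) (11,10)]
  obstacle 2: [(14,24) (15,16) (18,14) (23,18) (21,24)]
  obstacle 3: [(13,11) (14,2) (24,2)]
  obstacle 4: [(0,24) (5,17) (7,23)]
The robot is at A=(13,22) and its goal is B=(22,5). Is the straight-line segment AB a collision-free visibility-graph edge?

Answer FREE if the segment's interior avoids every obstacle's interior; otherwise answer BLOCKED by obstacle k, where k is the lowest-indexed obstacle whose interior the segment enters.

Obstacle 1 [(1,9) (3,2) (10,7) (11,10)]:
  edge (1,9)–(3,2): clear
  edge (3,2)–(10,7): clear
  edge (10,7)–(11,10): clear
  edge (11,10)–(1,9): clear
  midpoint (35/2,27/2) outside
  → clear
Obstacle 2 [(14,24) (15,16) (18,14) (23,18) (21,24)]:
  edge (14,24)–(15,16): crosses AB
  edge (15,16)–(18,14): crosses AB
  edge (18,14)–(23,18): clear
  edge (23,18)–(21,24): clear
  edge (21,24)–(14,24): clear
  → BLOCKED
Obstacle 3 [(13,11) (14,2) (24,2)]:
  edge (13,11)–(14,2): clear
  edge (14,2)–(24,2): clear
  edge (24,2)–(13,11): clear
  midpoint (35/2,27/2) outside
  → clear
Obstacle 4 [(0,24) (5,17) (7,23)]:
  edge (0,24)–(5,17): clear
  edge (5,17)–(7,23): clear
  edge (7,23)–(0,24): clear
  midpoint (35/2,27/2) outside
  → clear

BLOCKED by obstacle 2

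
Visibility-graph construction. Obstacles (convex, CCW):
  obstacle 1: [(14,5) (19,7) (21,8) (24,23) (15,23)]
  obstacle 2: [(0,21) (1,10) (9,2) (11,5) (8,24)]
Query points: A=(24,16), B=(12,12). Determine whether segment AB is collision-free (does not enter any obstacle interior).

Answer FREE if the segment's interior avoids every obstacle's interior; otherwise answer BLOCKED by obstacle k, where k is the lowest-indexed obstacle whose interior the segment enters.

Obstacle 1 [(14,5) (19,7) (21,8) (24,23) (15,23)]:
  edge (14,5)–(19,7): clear
  edge (19,7)–(21,8): clear
  edge (21,8)–(24,23): crosses AB
  edge (24,23)–(15,23): clear
  edge (15,23)–(14,5): crosses AB
  → BLOCKED
Obstacle 2 [(0,21) (1,10) (9,2) (11,5) (8,24)]:
  edge (0,21)–(1,10): clear
  edge (1,10)–(9,2): clear
  edge (9,2)–(11,5): clear
  edge (11,5)–(8,24): clear
  edge (8,24)–(0,21): clear
  midpoint (18,14) outside
  → clear

BLOCKED by obstacle 1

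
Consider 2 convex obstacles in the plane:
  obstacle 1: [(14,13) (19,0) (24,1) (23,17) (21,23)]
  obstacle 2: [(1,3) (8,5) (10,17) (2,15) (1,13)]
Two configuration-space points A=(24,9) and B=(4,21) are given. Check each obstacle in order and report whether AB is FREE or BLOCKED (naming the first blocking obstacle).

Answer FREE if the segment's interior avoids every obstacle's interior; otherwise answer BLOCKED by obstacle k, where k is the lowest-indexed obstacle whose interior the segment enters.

Obstacle 1 [(14,13) (19,0) (24,1) (23,17) (21,23)]:
  edge (14,13)–(19,0): clear
  edge (19,0)–(24,1): clear
  edge (24,1)–(23,17): crosses AB
  edge (23,17)–(21,23): clear
  edge (21,23)–(14,13): crosses AB
  → BLOCKED
Obstacle 2 [(1,3) (8,5) (10,17) (2,15) (1,13)]:
  edge (1,3)–(8,5): clear
  edge (8,5)–(10,17): clear
  edge (10,17)–(2,15): clear
  edge (2,15)–(1,13): clear
  edge (1,13)–(1,3): clear
  midpoint (14,15) outside
  → clear

BLOCKED by obstacle 1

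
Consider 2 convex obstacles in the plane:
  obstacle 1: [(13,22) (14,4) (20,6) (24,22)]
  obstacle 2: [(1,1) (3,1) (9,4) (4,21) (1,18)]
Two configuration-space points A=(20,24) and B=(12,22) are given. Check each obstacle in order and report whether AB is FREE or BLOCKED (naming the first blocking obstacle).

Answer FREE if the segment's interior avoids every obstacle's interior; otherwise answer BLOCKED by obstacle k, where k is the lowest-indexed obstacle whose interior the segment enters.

Obstacle 1 [(13,22) (14,4) (20,6) (24,22)]:
  edge (13,22)–(14,4): clear
  edge (14,4)–(20,6): clear
  edge (20,6)–(24,22): clear
  edge (24,22)–(13,22): clear
  midpoint (16,23) outside
  → clear
Obstacle 2 [(1,1) (3,1) (9,4) (4,21) (1,18)]:
  edge (1,1)–(3,1): clear
  edge (3,1)–(9,4): clear
  edge (9,4)–(4,21): clear
  edge (4,21)–(1,18): clear
  edge (1,18)–(1,1): clear
  midpoint (16,23) outside
  → clear

FREE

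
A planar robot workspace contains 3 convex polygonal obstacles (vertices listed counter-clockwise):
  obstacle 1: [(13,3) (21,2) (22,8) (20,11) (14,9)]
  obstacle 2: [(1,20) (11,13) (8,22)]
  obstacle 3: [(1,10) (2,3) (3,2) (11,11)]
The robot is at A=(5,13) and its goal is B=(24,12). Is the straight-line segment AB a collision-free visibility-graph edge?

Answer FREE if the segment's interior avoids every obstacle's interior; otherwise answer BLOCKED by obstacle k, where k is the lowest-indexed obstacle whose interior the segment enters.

FREE

Obstacle 1 [(13,3) (21,2) (22,8) (20,11) (14,9)]:
  edge (13,3)–(21,2): clear
  edge (21,2)–(22,8): clear
  edge (22,8)–(20,11): clear
  edge (20,11)–(14,9): clear
  edge (14,9)–(13,3): clear
  midpoint (29/2,25/2) outside
  → clear
Obstacle 2 [(1,20) (11,13) (8,22)]:
  edge (1,20)–(11,13): clear
  edge (11,13)–(8,22): clear
  edge (8,22)–(1,20): clear
  midpoint (29/2,25/2) outside
  → clear
Obstacle 3 [(1,10) (2,3) (3,2) (11,11)]:
  edge (1,10)–(2,3): clear
  edge (2,3)–(3,2): clear
  edge (3,2)–(11,11): clear
  edge (11,11)–(1,10): clear
  midpoint (29/2,25/2) outside
  → clear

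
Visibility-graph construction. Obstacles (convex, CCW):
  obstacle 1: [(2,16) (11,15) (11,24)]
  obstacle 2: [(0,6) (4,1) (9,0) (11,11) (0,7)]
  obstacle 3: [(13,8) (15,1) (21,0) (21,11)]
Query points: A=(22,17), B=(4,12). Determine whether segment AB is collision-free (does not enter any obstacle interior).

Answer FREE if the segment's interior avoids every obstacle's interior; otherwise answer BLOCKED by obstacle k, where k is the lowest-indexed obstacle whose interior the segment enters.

FREE

Obstacle 1 [(2,16) (11,15) (11,24)]:
  edge (2,16)–(11,15): clear
  edge (11,15)–(11,24): clear
  edge (11,24)–(2,16): clear
  midpoint (13,29/2) outside
  → clear
Obstacle 2 [(0,6) (4,1) (9,0) (11,11) (0,7)]:
  edge (0,6)–(4,1): clear
  edge (4,1)–(9,0): clear
  edge (9,0)–(11,11): clear
  edge (11,11)–(0,7): clear
  edge (0,7)–(0,6): clear
  midpoint (13,29/2) outside
  → clear
Obstacle 3 [(13,8) (15,1) (21,0) (21,11)]:
  edge (13,8)–(15,1): clear
  edge (15,1)–(21,0): clear
  edge (21,0)–(21,11): clear
  edge (21,11)–(13,8): clear
  midpoint (13,29/2) outside
  → clear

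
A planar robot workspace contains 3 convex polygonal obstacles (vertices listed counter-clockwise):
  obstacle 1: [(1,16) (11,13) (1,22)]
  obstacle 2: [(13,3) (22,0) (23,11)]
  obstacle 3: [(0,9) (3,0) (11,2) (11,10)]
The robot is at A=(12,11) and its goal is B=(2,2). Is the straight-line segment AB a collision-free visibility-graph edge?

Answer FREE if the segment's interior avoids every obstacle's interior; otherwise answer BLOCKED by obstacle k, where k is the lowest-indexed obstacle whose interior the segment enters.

Obstacle 1 [(1,16) (11,13) (1,22)]:
  edge (1,16)–(11,13): clear
  edge (11,13)–(1,22): clear
  edge (1,22)–(1,16): clear
  midpoint (7,13/2) outside
  → clear
Obstacle 2 [(13,3) (22,0) (23,11)]:
  edge (13,3)–(22,0): clear
  edge (22,0)–(23,11): clear
  edge (23,11)–(13,3): clear
  midpoint (7,13/2) outside
  → clear
Obstacle 3 [(0,9) (3,0) (11,2) (11,10)]:
  edge (0,9)–(3,0): crosses AB
  edge (3,0)–(11,2): clear
  edge (11,2)–(11,10): clear
  edge (11,10)–(0,9): crosses AB
  → BLOCKED

BLOCKED by obstacle 3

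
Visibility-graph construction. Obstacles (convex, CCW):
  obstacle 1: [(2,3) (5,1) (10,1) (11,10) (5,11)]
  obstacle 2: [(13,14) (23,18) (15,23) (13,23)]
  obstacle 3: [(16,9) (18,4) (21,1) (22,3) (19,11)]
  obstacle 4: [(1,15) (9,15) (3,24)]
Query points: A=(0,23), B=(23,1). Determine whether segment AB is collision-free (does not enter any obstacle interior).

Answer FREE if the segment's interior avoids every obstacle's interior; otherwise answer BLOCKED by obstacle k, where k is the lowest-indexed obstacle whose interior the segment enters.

Obstacle 1 [(2,3) (5,1) (10,1) (11,10) (5,11)]:
  edge (2,3)–(5,1): clear
  edge (5,1)–(10,1): clear
  edge (10,1)–(11,10): clear
  edge (11,10)–(5,11): clear
  edge (5,11)–(2,3): clear
  midpoint (23/2,12) outside
  → clear
Obstacle 2 [(13,14) (23,18) (15,23) (13,23)]:
  edge (13,14)–(23,18): clear
  edge (23,18)–(15,23): clear
  edge (15,23)–(13,23): clear
  edge (13,23)–(13,14): clear
  midpoint (23/2,12) outside
  → clear
Obstacle 3 [(16,9) (18,4) (21,1) (22,3) (19,11)]:
  edge (16,9)–(18,4): crosses AB
  edge (18,4)–(21,1): clear
  edge (21,1)–(22,3): crosses AB
  edge (22,3)–(19,11): clear
  edge (19,11)–(16,9): clear
  → BLOCKED
Obstacle 4 [(1,15) (9,15) (3,24)]:
  edge (1,15)–(9,15): crosses AB
  edge (9,15)–(3,24): clear
  edge (3,24)–(1,15): crosses AB
  → BLOCKED

BLOCKED by obstacle 3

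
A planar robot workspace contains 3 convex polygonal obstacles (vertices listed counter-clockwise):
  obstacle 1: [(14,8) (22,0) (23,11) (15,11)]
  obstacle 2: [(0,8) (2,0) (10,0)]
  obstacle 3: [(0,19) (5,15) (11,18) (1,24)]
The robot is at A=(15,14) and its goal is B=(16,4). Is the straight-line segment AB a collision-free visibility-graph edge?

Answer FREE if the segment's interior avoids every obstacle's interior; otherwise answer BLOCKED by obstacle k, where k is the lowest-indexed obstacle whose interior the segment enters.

Obstacle 1 [(14,8) (22,0) (23,11) (15,11)]:
  edge (14,8)–(22,0): crosses AB
  edge (22,0)–(23,11): clear
  edge (23,11)–(15,11): crosses AB
  edge (15,11)–(14,8): clear
  → BLOCKED
Obstacle 2 [(0,8) (2,0) (10,0)]:
  edge (0,8)–(2,0): clear
  edge (2,0)–(10,0): clear
  edge (10,0)–(0,8): clear
  midpoint (31/2,9) outside
  → clear
Obstacle 3 [(0,19) (5,15) (11,18) (1,24)]:
  edge (0,19)–(5,15): clear
  edge (5,15)–(11,18): clear
  edge (11,18)–(1,24): clear
  edge (1,24)–(0,19): clear
  midpoint (31/2,9) outside
  → clear

BLOCKED by obstacle 1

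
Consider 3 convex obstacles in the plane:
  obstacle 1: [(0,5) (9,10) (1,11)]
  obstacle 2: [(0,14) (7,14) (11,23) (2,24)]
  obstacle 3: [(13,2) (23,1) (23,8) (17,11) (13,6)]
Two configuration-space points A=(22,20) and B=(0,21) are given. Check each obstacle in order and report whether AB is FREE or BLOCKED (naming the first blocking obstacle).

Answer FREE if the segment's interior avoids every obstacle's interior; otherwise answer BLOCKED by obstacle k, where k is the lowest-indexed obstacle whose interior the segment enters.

Obstacle 1 [(0,5) (9,10) (1,11)]:
  edge (0,5)–(9,10): clear
  edge (9,10)–(1,11): clear
  edge (1,11)–(0,5): clear
  midpoint (11,41/2) outside
  → clear
Obstacle 2 [(0,14) (7,14) (11,23) (2,24)]:
  edge (0,14)–(7,14): clear
  edge (7,14)–(11,23): crosses AB
  edge (11,23)–(2,24): clear
  edge (2,24)–(0,14): crosses AB
  → BLOCKED
Obstacle 3 [(13,2) (23,1) (23,8) (17,11) (13,6)]:
  edge (13,2)–(23,1): clear
  edge (23,1)–(23,8): clear
  edge (23,8)–(17,11): clear
  edge (17,11)–(13,6): clear
  edge (13,6)–(13,2): clear
  midpoint (11,41/2) outside
  → clear

BLOCKED by obstacle 2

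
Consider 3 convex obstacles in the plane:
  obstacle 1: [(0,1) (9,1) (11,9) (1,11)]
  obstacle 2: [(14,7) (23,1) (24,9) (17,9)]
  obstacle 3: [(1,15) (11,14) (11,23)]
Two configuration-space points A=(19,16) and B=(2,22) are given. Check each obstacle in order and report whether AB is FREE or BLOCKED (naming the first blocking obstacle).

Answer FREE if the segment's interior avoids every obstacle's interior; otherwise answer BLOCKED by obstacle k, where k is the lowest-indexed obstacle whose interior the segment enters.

BLOCKED by obstacle 3

Obstacle 1 [(0,1) (9,1) (11,9) (1,11)]:
  edge (0,1)–(9,1): clear
  edge (9,1)–(11,9): clear
  edge (11,9)–(1,11): clear
  edge (1,11)–(0,1): clear
  midpoint (21/2,19) outside
  → clear
Obstacle 2 [(14,7) (23,1) (24,9) (17,9)]:
  edge (14,7)–(23,1): clear
  edge (23,1)–(24,9): clear
  edge (24,9)–(17,9): clear
  edge (17,9)–(14,7): clear
  midpoint (21/2,19) outside
  → clear
Obstacle 3 [(1,15) (11,14) (11,23)]:
  edge (1,15)–(11,14): clear
  edge (11,14)–(11,23): crosses AB
  edge (11,23)–(1,15): crosses AB
  → BLOCKED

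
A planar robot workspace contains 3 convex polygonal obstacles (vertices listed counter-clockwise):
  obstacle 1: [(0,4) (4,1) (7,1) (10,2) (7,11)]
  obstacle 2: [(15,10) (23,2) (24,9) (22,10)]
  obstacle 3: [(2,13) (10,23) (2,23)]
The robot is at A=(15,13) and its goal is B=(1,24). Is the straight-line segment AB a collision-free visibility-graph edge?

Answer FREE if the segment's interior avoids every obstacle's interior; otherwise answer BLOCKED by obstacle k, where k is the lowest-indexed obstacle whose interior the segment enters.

BLOCKED by obstacle 3

Obstacle 1 [(0,4) (4,1) (7,1) (10,2) (7,11)]:
  edge (0,4)–(4,1): clear
  edge (4,1)–(7,1): clear
  edge (7,1)–(10,2): clear
  edge (10,2)–(7,11): clear
  edge (7,11)–(0,4): clear
  midpoint (8,37/2) outside
  → clear
Obstacle 2 [(15,10) (23,2) (24,9) (22,10)]:
  edge (15,10)–(23,2): clear
  edge (23,2)–(24,9): clear
  edge (24,9)–(22,10): clear
  edge (22,10)–(15,10): clear
  midpoint (8,37/2) outside
  → clear
Obstacle 3 [(2,13) (10,23) (2,23)]:
  edge (2,13)–(10,23): crosses AB
  edge (10,23)–(2,23): crosses AB
  edge (2,23)–(2,13): clear
  → BLOCKED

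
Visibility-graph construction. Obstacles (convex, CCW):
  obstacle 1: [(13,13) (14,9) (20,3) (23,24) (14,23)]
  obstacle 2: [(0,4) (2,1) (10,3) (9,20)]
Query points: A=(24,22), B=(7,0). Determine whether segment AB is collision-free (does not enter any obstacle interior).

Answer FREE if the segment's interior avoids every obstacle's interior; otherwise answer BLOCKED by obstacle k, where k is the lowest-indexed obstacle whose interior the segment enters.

Obstacle 1 [(13,13) (14,9) (20,3) (23,24) (14,23)]:
  edge (13,13)–(14,9): crosses AB
  edge (14,9)–(20,3): clear
  edge (20,3)–(23,24): crosses AB
  edge (23,24)–(14,23): clear
  edge (14,23)–(13,13): clear
  → BLOCKED
Obstacle 2 [(0,4) (2,1) (10,3) (9,20)]:
  edge (0,4)–(2,1): clear
  edge (2,1)–(10,3): crosses AB
  edge (10,3)–(9,20): crosses AB
  edge (9,20)–(0,4): clear
  → BLOCKED

BLOCKED by obstacle 1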